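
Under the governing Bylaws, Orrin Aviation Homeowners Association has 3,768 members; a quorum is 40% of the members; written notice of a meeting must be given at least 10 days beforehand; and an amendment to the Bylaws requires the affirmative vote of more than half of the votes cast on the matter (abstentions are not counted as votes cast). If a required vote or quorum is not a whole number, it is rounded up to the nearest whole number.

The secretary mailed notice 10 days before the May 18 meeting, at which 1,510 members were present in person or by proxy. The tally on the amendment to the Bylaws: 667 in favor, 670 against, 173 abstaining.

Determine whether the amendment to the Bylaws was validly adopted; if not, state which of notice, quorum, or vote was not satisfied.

Invalid — vote requirement not satisfied.

Notice: 10 days given; 10 required. Satisfied.
Quorum: 40% of 3,768 = 1,507.20, rounded up to 1,508; 1,510 present. Satisfied.
Vote: requires a majority of the votes cast (1,510 − 173 abstaining = 1,337); a majority of 1337 is 669, so 669 needed; 667 in favor. Not satisfied.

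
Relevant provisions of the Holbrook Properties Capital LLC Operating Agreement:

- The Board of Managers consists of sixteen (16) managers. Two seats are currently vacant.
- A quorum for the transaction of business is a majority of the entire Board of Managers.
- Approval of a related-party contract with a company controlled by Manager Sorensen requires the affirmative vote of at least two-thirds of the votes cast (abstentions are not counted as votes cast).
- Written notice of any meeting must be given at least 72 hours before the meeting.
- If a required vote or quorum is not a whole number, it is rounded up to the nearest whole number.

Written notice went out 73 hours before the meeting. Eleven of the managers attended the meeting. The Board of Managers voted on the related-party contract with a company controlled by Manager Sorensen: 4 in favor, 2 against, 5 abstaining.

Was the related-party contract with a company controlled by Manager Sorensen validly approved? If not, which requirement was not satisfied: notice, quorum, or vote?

Notice: 73 hours given; 72 required (73 ≥ 72). Satisfied.
Quorum: 11 present; quorum is 9. Satisfied.
Vote: the related-party contract with a company controlled by Manager Sorensen requires two-thirds of the votes cast (11 present − 5 abstaining = 6). 2/3 of 6 = 4, so 4 affirmative votes are needed; 4 voted in favor. Satisfied.

Valid — all requirements satisfied.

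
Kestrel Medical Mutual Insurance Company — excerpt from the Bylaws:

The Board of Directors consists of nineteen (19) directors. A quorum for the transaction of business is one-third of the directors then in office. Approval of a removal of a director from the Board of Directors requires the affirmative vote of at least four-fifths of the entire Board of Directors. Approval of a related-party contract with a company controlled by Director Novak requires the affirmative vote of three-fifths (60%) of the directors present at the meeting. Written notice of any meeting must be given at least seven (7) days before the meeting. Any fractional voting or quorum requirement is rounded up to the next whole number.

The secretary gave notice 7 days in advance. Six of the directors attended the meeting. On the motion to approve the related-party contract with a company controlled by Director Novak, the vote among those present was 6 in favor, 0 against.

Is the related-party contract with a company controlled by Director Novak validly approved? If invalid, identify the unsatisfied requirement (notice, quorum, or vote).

Notice: 7 days given; 7 required (7 ≥ 7). Satisfied.
Quorum: 6 present; quorum is 7. Not satisfied.
Vote: the related-party contract with a company controlled by Director Novak requires three-fifths of the directors present (6). 3/5 of 6 = 3.60, rounded up to 4, so 4 affirmative votes are needed; 6 voted in favor. Satisfied. (Moot — without a quorum no business can be validly transacted.)

Invalid — quorum requirement not satisfied.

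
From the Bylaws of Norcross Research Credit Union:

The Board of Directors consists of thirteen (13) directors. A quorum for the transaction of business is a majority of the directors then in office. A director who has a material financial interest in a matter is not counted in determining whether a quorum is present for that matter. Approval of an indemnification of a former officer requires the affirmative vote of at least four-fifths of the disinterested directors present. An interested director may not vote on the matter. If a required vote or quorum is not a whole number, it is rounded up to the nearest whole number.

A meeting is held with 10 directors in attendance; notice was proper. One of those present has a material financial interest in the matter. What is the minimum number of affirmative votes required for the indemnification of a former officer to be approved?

The indemnification of a former officer requires four-fifths of the disinterested directors present (10 − 1 = 9).
4/5 of 9 = 7.20, rounded up to 8.

8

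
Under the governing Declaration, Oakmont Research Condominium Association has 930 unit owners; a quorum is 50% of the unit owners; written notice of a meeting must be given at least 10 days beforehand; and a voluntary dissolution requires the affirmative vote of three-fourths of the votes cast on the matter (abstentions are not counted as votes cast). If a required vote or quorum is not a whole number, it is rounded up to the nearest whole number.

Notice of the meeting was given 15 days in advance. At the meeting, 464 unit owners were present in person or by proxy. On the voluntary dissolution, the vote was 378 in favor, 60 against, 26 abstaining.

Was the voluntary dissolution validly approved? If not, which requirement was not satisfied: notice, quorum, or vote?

Invalid — quorum requirement not satisfied.

Notice: 15 days given; 10 required. Satisfied.
Quorum: 50% of 930 = 465; 464 present. Not satisfied.
Vote: requires three-fourths of the votes cast (464 − 26 abstaining = 438); 3/4 of 438 = 328.50, rounded up to 329, so 329 needed; 378 in favor. Satisfied.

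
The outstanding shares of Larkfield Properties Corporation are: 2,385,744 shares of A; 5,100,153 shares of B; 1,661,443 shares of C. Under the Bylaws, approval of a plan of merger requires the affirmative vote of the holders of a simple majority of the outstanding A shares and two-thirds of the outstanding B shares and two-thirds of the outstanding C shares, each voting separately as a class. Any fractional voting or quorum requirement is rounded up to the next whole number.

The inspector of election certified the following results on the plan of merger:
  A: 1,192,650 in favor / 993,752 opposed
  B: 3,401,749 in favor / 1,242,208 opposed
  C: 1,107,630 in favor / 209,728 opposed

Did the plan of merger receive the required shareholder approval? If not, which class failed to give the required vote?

Not approved — the A shares did not give the required vote.

A: a majority of 2385744 is 1192873; 1,192,873 required, 1,192,650 in favor — not approved.
B: 2/3 of 5100153 = 3400102; 3,400,102 required, 3,401,749 in favor — approved.
C: 2/3 of 1661443 = 1107628.67, rounded up to 1107629; 1,107,629 required, 1,107,630 in favor — approved.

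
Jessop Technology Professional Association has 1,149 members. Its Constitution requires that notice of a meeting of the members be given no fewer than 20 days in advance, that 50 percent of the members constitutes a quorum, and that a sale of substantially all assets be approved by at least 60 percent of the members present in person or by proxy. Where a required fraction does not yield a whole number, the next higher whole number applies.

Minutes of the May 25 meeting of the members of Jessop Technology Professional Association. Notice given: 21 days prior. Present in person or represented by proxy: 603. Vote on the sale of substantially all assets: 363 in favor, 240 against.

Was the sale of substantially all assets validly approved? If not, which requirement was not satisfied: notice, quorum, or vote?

Notice: 21 days given; 20 required. Satisfied.
Quorum: 50% of 1,149 = 574.50, rounded up to 575; 603 present. Satisfied.
Vote: requires three-fifths of those present (603); 3/5 of 603 = 361.80, rounded up to 362, so 362 needed; 363 in favor. Satisfied.

Valid — all requirements satisfied.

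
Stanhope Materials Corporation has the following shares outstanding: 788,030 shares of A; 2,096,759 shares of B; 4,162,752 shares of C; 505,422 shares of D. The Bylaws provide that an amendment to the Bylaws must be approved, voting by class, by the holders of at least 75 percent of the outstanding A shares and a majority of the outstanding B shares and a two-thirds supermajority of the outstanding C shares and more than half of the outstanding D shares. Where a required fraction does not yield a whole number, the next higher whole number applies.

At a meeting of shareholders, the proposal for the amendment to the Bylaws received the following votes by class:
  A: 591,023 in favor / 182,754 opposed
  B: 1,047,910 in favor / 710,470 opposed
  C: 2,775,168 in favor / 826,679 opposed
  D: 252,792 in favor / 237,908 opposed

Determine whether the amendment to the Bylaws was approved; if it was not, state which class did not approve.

A: 3/4 of 788030 = 591022.50, rounded up to 591023; 591,023 required, 591,023 in favor — approved.
B: a majority of 2096759 is 1048380; 1,048,380 required, 1,047,910 in favor — not approved.
C: 2/3 of 4162752 = 2775168; 2,775,168 required, 2,775,168 in favor — approved.
D: a majority of 505422 is 252712; 252,712 required, 252,792 in favor — approved.

Not approved — the B shares did not give the required vote.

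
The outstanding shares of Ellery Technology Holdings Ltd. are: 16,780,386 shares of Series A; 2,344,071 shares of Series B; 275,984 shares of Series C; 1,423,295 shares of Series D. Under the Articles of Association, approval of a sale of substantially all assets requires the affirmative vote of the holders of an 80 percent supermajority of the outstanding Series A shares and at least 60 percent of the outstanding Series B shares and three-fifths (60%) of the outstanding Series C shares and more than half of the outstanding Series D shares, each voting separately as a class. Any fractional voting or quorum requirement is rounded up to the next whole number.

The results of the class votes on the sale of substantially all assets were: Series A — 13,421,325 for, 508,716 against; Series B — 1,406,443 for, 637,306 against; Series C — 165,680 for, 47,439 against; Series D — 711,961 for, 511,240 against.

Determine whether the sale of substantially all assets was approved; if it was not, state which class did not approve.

Not approved — the Series A shares did not give the required vote.

Series A: 4/5 of 16780386 = 13424308.80, rounded up to 13424309; 13,424,309 required, 13,421,325 in favor — not approved.
Series B: 3/5 of 2344071 = 1406442.60, rounded up to 1406443; 1,406,443 required, 1,406,443 in favor — approved.
Series C: 3/5 of 275984 = 165590.40, rounded up to 165591; 165,591 required, 165,680 in favor — approved.
Series D: a majority of 1423295 is 711648; 711,648 required, 711,961 in favor — approved.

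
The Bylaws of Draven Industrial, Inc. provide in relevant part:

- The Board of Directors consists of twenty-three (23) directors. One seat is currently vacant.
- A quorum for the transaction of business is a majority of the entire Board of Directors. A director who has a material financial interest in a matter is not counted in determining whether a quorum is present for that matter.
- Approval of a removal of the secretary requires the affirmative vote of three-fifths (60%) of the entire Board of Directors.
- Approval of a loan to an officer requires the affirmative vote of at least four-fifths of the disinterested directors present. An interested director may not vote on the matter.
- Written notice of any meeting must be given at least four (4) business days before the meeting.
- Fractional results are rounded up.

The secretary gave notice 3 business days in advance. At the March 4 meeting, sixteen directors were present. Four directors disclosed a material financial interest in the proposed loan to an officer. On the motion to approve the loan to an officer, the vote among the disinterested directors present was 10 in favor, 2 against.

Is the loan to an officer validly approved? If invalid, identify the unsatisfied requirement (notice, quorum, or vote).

Invalid — notice requirement not satisfied.

Notice: 3 business days given; 4 required (3 < 4). Not satisfied.
Quorum: 16 present, but the 4 interested directors do not count, leaving 12. Quorum is 12. Satisfied.
Vote: the loan to an officer requires four-fifths of the disinterested directors present (16 − 4 = 12). 4/5 of 12 = 9.60, rounded up to 10, so 10 affirmative votes are needed; 10 voted in favor. Satisfied.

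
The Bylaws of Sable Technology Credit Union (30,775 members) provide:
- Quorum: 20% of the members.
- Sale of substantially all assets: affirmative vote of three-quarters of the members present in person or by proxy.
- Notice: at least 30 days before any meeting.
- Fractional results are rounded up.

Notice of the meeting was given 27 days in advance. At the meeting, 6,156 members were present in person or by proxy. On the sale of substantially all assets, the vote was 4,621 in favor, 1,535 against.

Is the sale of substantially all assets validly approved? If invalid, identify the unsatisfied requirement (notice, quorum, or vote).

Notice: 27 days given; 30 required. Not satisfied.
Quorum: 20% of 30,775 = 6,155; 6,156 present. Satisfied.
Vote: requires three-fourths of those present (6,156); 3/4 of 6156 = 4617, so 4,617 needed; 4,621 in favor. Satisfied.

Invalid — notice requirement not satisfied.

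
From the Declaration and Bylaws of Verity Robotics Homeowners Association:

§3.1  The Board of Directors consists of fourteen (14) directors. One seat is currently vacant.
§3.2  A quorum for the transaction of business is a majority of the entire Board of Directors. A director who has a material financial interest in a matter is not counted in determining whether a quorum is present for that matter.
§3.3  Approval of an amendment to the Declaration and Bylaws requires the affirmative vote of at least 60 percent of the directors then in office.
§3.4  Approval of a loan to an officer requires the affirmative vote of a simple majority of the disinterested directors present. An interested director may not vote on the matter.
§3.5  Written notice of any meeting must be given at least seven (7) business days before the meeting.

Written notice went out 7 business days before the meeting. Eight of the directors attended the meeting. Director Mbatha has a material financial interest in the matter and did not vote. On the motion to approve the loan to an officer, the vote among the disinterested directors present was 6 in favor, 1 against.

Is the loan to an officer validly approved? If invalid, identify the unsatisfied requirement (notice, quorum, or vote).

Invalid — quorum requirement not satisfied.

Notice: 7 business days given; 7 required (7 ≥ 7). Satisfied.
Quorum: 8 present, but the 1 interested director does not count, leaving 7. Quorum is 8. Not satisfied.
Vote: the loan to an officer requires a majority of the disinterested directors present (8 − 1 = 7). A majority of 7 is 4, so 4 affirmative votes are needed; 6 voted in favor. Satisfied. (Moot — without a quorum no business can be validly transacted.)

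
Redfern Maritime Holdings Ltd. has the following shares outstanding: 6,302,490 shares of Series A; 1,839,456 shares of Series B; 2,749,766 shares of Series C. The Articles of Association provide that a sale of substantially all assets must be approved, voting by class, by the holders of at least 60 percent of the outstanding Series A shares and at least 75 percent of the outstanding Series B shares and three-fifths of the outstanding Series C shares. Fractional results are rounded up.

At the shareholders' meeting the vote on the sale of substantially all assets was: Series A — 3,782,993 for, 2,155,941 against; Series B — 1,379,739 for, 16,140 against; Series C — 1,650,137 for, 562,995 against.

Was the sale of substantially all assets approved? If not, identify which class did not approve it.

Series A: 3/5 of 6302490 = 3781494; 3,781,494 required, 3,782,993 in favor — approved.
Series B: 3/4 of 1839456 = 1379592; 1,379,592 required, 1,379,739 in favor — approved.
Series C: 3/5 of 2749766 = 1649859.60, rounded up to 1649860; 1,649,860 required, 1,650,137 in favor — approved.

Approved — every class gave the required vote.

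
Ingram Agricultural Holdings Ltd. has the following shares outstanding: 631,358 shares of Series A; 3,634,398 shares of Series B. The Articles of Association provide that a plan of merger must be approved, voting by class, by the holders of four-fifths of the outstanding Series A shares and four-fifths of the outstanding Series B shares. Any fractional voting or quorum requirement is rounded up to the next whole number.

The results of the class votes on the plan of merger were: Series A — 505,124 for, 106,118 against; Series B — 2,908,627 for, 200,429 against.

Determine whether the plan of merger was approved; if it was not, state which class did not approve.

Series A: 4/5 of 631358 = 505086.40, rounded up to 505087; 505,087 required, 505,124 in favor — approved.
Series B: 4/5 of 3634398 = 2907518.40, rounded up to 2907519; 2,907,519 required, 2,908,627 in favor — approved.

Approved — every class gave the required vote.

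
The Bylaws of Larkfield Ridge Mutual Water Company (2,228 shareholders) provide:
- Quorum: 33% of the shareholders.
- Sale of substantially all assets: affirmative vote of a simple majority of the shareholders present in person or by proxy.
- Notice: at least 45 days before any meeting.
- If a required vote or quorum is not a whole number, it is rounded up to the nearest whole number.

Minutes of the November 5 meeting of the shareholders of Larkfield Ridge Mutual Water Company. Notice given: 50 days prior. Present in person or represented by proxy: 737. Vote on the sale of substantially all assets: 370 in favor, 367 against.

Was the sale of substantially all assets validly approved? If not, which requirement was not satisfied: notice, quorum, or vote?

Valid — all requirements satisfied.

Notice: 50 days given; 45 required. Satisfied.
Quorum: 33% of 2,228 = 735.24, rounded up to 736; 737 present. Satisfied.
Vote: requires a majority of those present (737); a majority of 737 is 369, so 369 needed; 370 in favor. Satisfied.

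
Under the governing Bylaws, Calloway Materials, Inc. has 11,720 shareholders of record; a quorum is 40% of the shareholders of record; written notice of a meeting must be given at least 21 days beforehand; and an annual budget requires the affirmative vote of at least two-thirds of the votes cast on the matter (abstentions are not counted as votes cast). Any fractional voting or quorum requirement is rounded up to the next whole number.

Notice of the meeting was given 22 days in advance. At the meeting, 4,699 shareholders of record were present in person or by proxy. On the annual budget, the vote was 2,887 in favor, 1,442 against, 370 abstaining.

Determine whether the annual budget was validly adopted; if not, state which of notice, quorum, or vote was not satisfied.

Notice: 22 days given; 21 required. Satisfied.
Quorum: 40% of 11,720 = 4,688; 4,699 present. Satisfied.
Vote: requires two-thirds of the votes cast (4,699 − 370 abstaining = 4,329); 2/3 of 4329 = 2886, so 2,886 needed; 2,887 in favor. Satisfied.

Valid — all requirements satisfied.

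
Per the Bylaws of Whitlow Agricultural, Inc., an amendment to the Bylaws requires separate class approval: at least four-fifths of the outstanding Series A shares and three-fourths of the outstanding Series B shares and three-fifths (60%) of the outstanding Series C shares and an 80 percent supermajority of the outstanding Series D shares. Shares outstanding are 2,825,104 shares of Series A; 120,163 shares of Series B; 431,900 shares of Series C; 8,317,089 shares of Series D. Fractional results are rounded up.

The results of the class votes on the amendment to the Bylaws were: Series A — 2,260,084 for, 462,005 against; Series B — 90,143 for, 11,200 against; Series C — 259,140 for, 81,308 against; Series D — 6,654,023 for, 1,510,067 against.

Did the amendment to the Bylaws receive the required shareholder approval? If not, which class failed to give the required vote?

Series A: 4/5 of 2825104 = 2260083.20, rounded up to 2260084; 2,260,084 required, 2,260,084 in favor — approved.
Series B: 3/4 of 120163 = 90122.25, rounded up to 90123; 90,123 required, 90,143 in favor — approved.
Series C: 3/5 of 431900 = 259140; 259,140 required, 259,140 in favor — approved.
Series D: 4/5 of 8317089 = 6653671.20, rounded up to 6653672; 6,653,672 required, 6,654,023 in favor — approved.

Approved — every class gave the required vote.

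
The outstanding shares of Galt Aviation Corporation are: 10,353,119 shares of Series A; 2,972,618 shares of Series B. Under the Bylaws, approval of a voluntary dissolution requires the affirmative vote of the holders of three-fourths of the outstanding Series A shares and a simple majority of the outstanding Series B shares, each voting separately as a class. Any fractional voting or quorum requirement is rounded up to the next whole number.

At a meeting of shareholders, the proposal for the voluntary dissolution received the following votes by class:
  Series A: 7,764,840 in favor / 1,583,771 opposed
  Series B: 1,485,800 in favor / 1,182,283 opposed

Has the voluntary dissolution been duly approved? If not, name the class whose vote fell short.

Not approved — the Series B shares did not give the required vote.

Series A: 3/4 of 10353119 = 7764839.25, rounded up to 7764840; 7,764,840 required, 7,764,840 in favor — approved.
Series B: a majority of 2972618 is 1486310; 1,486,310 required, 1,485,800 in favor — not approved.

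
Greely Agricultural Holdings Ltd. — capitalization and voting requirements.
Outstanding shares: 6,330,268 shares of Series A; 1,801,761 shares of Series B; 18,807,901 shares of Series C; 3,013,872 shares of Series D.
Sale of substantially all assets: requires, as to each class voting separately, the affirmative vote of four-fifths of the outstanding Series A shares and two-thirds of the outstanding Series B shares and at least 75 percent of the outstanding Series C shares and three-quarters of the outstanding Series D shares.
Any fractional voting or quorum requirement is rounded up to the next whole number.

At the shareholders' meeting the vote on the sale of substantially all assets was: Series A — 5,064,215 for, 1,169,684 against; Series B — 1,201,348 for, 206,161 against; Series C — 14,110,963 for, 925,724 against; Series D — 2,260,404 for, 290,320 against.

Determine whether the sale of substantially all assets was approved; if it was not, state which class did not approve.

Approved — every class gave the required vote.

Series A: 4/5 of 6330268 = 5064214.40, rounded up to 5064215; 5,064,215 required, 5,064,215 in favor — approved.
Series B: 2/3 of 1801761 = 1201174; 1,201,174 required, 1,201,348 in favor — approved.
Series C: 3/4 of 18807901 = 14105925.75, rounded up to 14105926; 14,105,926 required, 14,110,963 in favor — approved.
Series D: 3/4 of 3013872 = 2260404; 2,260,404 required, 2,260,404 in favor — approved.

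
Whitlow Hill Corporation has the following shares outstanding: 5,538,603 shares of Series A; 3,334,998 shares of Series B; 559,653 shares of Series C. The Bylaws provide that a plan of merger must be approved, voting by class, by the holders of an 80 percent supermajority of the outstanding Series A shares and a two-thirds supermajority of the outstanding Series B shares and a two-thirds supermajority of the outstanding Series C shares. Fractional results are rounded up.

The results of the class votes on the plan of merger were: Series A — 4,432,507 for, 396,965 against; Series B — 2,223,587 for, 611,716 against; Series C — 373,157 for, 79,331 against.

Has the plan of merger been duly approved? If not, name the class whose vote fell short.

Series A: 4/5 of 5538603 = 4430882.40, rounded up to 4430883; 4,430,883 required, 4,432,507 in favor — approved.
Series B: 2/3 of 3334998 = 2223332; 2,223,332 required, 2,223,587 in favor — approved.
Series C: 2/3 of 559653 = 373102; 373,102 required, 373,157 in favor — approved.

Approved — every class gave the required vote.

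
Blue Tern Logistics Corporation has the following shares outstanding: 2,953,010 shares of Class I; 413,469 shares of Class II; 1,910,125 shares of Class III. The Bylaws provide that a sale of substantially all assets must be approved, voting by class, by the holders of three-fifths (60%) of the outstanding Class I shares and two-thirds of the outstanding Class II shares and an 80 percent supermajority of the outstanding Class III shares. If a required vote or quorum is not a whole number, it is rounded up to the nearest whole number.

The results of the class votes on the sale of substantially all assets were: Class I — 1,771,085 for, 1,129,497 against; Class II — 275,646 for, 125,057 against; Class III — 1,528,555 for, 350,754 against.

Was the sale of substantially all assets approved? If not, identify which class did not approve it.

Class I: 3/5 of 2953010 = 1771806; 1,771,806 required, 1,771,085 in favor — not approved.
Class II: 2/3 of 413469 = 275646; 275,646 required, 275,646 in favor — approved.
Class III: 4/5 of 1910125 = 1528100; 1,528,100 required, 1,528,555 in favor — approved.

Not approved — the Class I shares did not give the required vote.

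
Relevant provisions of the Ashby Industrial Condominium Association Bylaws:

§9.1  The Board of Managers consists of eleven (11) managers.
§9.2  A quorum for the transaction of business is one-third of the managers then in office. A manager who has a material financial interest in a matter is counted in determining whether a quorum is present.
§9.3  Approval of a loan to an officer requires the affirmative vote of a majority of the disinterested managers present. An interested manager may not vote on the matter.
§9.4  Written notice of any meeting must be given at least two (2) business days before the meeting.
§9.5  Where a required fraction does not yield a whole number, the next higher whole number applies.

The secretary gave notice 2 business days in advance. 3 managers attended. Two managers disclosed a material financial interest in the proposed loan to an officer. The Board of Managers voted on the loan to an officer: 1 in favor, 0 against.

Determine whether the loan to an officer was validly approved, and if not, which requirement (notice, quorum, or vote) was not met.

Notice: 2 business days given; 2 required (2 ≥ 2). Satisfied.
Quorum: 3 present (interested managers count toward quorum); quorum is 4. Not satisfied.
Vote: the loan to an officer requires a majority of the disinterested managers present (3 − 2 = 1). A majority of 1 is 1, so 1 affirmative vote is needed; 1 voted in favor. Satisfied. (Moot — without a quorum no business can be validly transacted.)

Invalid — quorum requirement not satisfied.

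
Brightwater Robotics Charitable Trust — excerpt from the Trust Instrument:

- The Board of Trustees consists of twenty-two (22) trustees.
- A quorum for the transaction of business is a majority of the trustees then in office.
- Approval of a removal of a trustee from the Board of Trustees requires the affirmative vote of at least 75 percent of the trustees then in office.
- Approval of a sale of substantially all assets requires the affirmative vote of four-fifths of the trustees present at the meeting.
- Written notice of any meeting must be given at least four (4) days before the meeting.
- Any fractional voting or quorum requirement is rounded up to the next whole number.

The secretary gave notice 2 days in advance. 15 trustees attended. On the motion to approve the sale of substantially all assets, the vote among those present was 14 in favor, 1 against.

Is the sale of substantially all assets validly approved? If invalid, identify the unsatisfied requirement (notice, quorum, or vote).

Invalid — notice requirement not satisfied.

Notice: 2 days given; 4 required (2 < 4). Not satisfied.
Quorum: 15 present; quorum is 12. Satisfied.
Vote: the sale of substantially all assets requires four-fifths of the trustees present (15). 4/5 of 15 = 12, so 12 affirmative votes are needed; 14 voted in favor. Satisfied.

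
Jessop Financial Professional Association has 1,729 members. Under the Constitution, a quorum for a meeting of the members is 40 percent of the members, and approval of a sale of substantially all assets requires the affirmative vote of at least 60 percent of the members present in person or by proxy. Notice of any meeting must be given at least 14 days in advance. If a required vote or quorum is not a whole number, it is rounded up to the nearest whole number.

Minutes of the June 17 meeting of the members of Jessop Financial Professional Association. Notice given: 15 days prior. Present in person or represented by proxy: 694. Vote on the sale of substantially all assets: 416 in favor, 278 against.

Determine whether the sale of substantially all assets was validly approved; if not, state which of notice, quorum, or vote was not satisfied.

Notice: 15 days given; 14 required. Satisfied.
Quorum: 40% of 1,729 = 691.60, rounded up to 692; 694 present. Satisfied.
Vote: requires three-fifths of those present (694); 3/5 of 694 = 416.40, rounded up to 417, so 417 needed; 416 in favor. Not satisfied.

Invalid — vote requirement not satisfied.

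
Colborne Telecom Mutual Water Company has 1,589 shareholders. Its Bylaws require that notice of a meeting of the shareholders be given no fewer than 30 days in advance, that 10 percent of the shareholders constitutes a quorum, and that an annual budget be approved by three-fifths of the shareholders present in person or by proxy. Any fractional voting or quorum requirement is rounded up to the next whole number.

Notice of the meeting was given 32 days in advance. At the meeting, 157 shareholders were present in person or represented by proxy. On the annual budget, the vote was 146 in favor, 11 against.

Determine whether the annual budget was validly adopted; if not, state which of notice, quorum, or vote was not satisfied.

Invalid — quorum requirement not satisfied.

Notice: 32 days given; 30 required. Satisfied.
Quorum: 10% of 1,589 = 158.90, rounded up to 159; 157 present. Not satisfied.
Vote: requires three-fifths of those present (157); 3/5 of 157 = 94.20, rounded up to 95, so 95 needed; 146 in favor. Satisfied.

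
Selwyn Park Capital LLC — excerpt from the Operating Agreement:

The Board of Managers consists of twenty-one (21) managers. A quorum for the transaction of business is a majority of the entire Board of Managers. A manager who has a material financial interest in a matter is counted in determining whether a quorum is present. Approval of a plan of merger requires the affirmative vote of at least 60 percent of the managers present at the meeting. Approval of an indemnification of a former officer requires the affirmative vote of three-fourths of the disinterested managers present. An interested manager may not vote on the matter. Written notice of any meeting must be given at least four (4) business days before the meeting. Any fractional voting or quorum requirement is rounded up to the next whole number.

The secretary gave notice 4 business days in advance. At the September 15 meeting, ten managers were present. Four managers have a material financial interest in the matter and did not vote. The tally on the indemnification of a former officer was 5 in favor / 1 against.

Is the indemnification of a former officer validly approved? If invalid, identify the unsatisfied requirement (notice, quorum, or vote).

Invalid — quorum requirement not satisfied.

Notice: 4 business days given; 4 required (4 ≥ 4). Satisfied.
Quorum: 10 present (interested managers count toward quorum); quorum is 11. Not satisfied.
Vote: the indemnification of a former officer requires three-fourths of the disinterested managers present (10 − 4 = 6). 3/4 of 6 = 4.50, rounded up to 5, so 5 affirmative votes are needed; 5 voted in favor. Satisfied. (Moot — without a quorum no business can be validly transacted.)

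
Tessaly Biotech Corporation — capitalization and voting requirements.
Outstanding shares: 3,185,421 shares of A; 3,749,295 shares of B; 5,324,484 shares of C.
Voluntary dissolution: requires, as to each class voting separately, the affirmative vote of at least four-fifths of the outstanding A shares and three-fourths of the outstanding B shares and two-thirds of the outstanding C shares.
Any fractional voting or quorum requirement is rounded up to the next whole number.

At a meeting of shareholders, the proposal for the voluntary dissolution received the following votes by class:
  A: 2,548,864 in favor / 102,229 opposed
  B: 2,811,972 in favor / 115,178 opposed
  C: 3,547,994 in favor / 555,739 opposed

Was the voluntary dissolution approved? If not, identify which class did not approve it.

Not approved — the C shares did not give the required vote.

A: 4/5 of 3185421 = 2548336.80, rounded up to 2548337; 2,548,337 required, 2,548,864 in favor — approved.
B: 3/4 of 3749295 = 2811971.25, rounded up to 2811972; 2,811,972 required, 2,811,972 in favor — approved.
C: 2/3 of 5324484 = 3549656; 3,549,656 required, 3,547,994 in favor — not approved.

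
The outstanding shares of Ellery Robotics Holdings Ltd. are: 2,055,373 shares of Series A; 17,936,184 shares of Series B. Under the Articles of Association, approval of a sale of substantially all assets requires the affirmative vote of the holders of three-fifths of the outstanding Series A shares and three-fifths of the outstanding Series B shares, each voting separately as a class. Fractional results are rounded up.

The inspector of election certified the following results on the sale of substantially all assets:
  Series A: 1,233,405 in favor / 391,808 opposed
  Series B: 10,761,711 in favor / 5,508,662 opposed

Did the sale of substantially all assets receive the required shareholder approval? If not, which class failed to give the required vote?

Series A: 3/5 of 2055373 = 1233223.80, rounded up to 1233224; 1,233,224 required, 1,233,405 in favor — approved.
Series B: 3/5 of 17936184 = 10761710.40, rounded up to 10761711; 10,761,711 required, 10,761,711 in favor — approved.

Approved — every class gave the required vote.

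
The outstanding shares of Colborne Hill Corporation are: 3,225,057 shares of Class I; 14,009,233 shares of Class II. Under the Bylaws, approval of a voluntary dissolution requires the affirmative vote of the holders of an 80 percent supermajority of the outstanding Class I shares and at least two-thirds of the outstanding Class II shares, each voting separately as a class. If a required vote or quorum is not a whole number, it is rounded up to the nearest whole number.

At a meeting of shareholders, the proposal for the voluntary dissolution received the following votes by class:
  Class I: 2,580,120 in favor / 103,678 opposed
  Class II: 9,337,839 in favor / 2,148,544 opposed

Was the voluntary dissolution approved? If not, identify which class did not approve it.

Not approved — the Class II shares did not give the required vote.

Class I: 4/5 of 3225057 = 2580045.60, rounded up to 2580046; 2,580,046 required, 2,580,120 in favor — approved.
Class II: 2/3 of 14009233 = 9339488.67, rounded up to 9339489; 9,339,489 required, 9,337,839 in favor — not approved.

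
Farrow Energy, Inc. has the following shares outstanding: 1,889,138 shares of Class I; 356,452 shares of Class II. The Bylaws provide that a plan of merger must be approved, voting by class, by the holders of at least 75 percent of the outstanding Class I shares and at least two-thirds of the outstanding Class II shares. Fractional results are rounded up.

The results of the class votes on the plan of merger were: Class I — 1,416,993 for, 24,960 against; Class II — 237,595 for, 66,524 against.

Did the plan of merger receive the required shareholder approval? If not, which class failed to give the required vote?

Class I: 3/4 of 1889138 = 1416853.50, rounded up to 1416854; 1,416,854 required, 1,416,993 in favor — approved.
Class II: 2/3 of 356452 = 237634.67, rounded up to 237635; 237,635 required, 237,595 in favor — not approved.

Not approved — the Class II shares did not give the required vote.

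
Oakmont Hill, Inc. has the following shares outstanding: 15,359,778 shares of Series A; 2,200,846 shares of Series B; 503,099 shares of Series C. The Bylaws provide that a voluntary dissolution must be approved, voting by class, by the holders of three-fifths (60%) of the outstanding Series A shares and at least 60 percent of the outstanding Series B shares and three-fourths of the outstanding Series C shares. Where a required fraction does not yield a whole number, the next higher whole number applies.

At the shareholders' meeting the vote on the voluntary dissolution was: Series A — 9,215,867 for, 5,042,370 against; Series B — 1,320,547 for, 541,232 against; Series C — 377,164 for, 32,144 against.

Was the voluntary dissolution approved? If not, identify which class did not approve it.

Not approved — the Series C shares did not give the required vote.

Series A: 3/5 of 15359778 = 9215866.80, rounded up to 9215867; 9,215,867 required, 9,215,867 in favor — approved.
Series B: 3/5 of 2200846 = 1320507.60, rounded up to 1320508; 1,320,508 required, 1,320,547 in favor — approved.
Series C: 3/4 of 503099 = 377324.25, rounded up to 377325; 377,325 required, 377,164 in favor — not approved.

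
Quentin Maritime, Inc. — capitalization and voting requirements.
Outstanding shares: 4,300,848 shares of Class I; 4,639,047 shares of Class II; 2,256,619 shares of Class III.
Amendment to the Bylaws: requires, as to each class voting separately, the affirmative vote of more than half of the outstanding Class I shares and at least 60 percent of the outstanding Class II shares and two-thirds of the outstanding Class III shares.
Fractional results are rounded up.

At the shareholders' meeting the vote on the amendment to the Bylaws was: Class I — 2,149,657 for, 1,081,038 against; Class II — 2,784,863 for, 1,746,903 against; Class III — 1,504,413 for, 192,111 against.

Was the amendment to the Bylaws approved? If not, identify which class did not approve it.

Not approved — the Class I shares did not give the required vote.

Class I: a majority of 4300848 is 2150425; 2,150,425 required, 2,149,657 in favor — not approved.
Class II: 3/5 of 4639047 = 2783428.20, rounded up to 2783429; 2,783,429 required, 2,784,863 in favor — approved.
Class III: 2/3 of 2256619 = 1504412.67, rounded up to 1504413; 1,504,413 required, 1,504,413 in favor — approved.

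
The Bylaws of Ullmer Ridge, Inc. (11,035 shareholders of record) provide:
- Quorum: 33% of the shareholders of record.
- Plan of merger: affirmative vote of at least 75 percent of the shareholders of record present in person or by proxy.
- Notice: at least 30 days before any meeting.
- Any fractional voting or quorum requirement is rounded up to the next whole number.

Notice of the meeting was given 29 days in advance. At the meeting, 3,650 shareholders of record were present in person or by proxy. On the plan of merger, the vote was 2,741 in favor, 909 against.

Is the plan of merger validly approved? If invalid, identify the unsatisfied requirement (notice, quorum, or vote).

Invalid — notice requirement not satisfied.

Notice: 29 days given; 30 required. Not satisfied.
Quorum: 33% of 11,035 = 3,641.55, rounded up to 3,642; 3,650 present. Satisfied.
Vote: requires three-fourths of those present (3,650); 3/4 of 3650 = 2737.50, rounded up to 2738, so 2,738 needed; 2,741 in favor. Satisfied.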